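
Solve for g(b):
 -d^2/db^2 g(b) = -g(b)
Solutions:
 g(b) = C1*exp(-b) + C2*exp(b)


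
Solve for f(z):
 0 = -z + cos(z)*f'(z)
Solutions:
 f(z) = C1 + Integral(z/cos(z), z)


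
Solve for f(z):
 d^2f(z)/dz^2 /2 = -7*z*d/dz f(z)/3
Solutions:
 f(z) = C1 + C2*erf(sqrt(21)*z/3)


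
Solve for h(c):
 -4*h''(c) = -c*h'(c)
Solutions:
 h(c) = C1 + C2*erfi(sqrt(2)*c/4)


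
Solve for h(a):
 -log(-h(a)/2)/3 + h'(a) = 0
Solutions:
 -3*Integral(1/(log(-_y) - log(2)), (_y, h(a))) = C1 - a


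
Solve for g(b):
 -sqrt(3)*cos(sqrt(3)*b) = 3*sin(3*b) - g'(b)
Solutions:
 g(b) = C1 + sin(sqrt(3)*b) - cos(3*b)


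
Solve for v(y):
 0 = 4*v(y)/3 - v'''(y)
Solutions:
 v(y) = C3*exp(6^(2/3)*y/3) + (C1*sin(2^(2/3)*3^(1/6)*y/2) + C2*cos(2^(2/3)*3^(1/6)*y/2))*exp(-6^(2/3)*y/6)


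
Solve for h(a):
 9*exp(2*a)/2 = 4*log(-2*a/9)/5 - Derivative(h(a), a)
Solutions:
 h(a) = C1 + 4*a*log(-a)/5 + 4*a*(-2*log(3) - 1 + log(2))/5 - 9*exp(2*a)/4


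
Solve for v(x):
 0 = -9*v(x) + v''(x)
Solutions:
 v(x) = C1*exp(-3*x) + C2*exp(3*x)


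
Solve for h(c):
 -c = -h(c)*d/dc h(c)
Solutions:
 h(c) = -sqrt(C1 + c^2)
 h(c) = sqrt(C1 + c^2)


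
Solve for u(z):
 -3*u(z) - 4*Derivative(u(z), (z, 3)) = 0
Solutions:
 u(z) = C3*exp(-6^(1/3)*z/2) + (C1*sin(2^(1/3)*3^(5/6)*z/4) + C2*cos(2^(1/3)*3^(5/6)*z/4))*exp(6^(1/3)*z/4)


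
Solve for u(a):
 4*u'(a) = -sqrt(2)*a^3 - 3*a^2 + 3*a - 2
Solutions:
 u(a) = C1 - sqrt(2)*a^4/16 - a^3/4 + 3*a^2/8 - a/2


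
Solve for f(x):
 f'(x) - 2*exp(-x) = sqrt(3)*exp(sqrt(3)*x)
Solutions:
 f(x) = C1 + exp(sqrt(3)*x) - 2*exp(-x)


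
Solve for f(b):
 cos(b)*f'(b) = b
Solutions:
 f(b) = C1 + Integral(b/cos(b), b)


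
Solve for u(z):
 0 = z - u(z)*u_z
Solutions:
 u(z) = -sqrt(C1 + z^2)
 u(z) = sqrt(C1 + z^2)


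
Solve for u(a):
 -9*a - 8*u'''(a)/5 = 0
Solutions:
 u(a) = C1 + C2*a + C3*a^2 - 15*a^4/64


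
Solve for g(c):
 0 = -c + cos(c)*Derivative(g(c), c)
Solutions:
 g(c) = C1 + Integral(c/cos(c), c)


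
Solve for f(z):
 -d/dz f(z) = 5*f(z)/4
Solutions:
 f(z) = C1*exp(-5*z/4)


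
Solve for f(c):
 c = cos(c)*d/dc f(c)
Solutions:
 f(c) = C1 + Integral(c/cos(c), c)


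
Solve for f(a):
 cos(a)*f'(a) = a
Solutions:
 f(a) = C1 + Integral(a/cos(a), a)


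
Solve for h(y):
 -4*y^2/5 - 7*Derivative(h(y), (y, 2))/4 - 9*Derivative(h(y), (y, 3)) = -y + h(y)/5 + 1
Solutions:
 h(y) = C1*exp(y*(-70 + 245*5^(1/3)/(216*sqrt(110121) + 71699)^(1/3) + 5^(2/3)*(216*sqrt(110121) + 71699)^(1/3))/1080)*sin(sqrt(3)*5^(1/3)*y*(-5^(1/3)*(216*sqrt(110121) + 71699)^(1/3) + 245/(216*sqrt(110121) + 71699)^(1/3))/1080) + C2*exp(y*(-70 + 245*5^(1/3)/(216*sqrt(110121) + 71699)^(1/3) + 5^(2/3)*(216*sqrt(110121) + 71699)^(1/3))/1080)*cos(sqrt(3)*5^(1/3)*y*(-5^(1/3)*(216*sqrt(110121) + 71699)^(1/3) + 245/(216*sqrt(110121) + 71699)^(1/3))/1080) + C3*exp(-y*(245*5^(1/3)/(216*sqrt(110121) + 71699)^(1/3) + 35 + 5^(2/3)*(216*sqrt(110121) + 71699)^(1/3))/540) - 4*y^2 + 5*y + 65


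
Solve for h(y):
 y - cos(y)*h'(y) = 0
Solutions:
 h(y) = C1 + Integral(y/cos(y), y)


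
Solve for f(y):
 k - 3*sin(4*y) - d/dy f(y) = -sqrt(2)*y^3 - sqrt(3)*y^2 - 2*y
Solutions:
 f(y) = C1 + k*y + sqrt(2)*y^4/4 + sqrt(3)*y^3/3 + y^2 + 3*cos(4*y)/4


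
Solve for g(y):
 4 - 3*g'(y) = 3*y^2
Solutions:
 g(y) = C1 - y^3/3 + 4*y/3


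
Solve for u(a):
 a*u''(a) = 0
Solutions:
 u(a) = C1 + C2*a


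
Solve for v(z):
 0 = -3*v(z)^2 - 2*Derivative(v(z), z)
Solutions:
 v(z) = 2/(C1 + 3*z)


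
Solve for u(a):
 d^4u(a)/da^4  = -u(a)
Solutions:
 u(a) = (C1*sin(sqrt(2)*a/2) + C2*cos(sqrt(2)*a/2))*exp(-sqrt(2)*a/2) + (C3*sin(sqrt(2)*a/2) + C4*cos(sqrt(2)*a/2))*exp(sqrt(2)*a/2)


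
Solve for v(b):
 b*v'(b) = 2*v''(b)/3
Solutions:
 v(b) = C1 + C2*erfi(sqrt(3)*b/2)


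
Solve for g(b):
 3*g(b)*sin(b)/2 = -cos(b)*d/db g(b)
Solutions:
 g(b) = C1*cos(b)^(3/2)


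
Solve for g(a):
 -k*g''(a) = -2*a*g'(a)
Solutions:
 g(a) = C1 + C2*erf(a*sqrt(-1/k))/sqrt(-1/k)


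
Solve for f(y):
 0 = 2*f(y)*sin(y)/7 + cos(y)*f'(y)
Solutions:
 f(y) = C1*cos(y)^(2/7)


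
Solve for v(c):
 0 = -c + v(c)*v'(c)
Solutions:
 v(c) = -sqrt(C1 + c^2)
 v(c) = sqrt(C1 + c^2)


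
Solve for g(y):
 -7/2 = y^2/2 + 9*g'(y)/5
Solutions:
 g(y) = C1 - 5*y^3/54 - 35*y/18


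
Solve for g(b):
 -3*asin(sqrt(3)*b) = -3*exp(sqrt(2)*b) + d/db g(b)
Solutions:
 g(b) = C1 - 3*b*asin(sqrt(3)*b) - sqrt(3)*sqrt(1 - 3*b^2) + 3*sqrt(2)*exp(sqrt(2)*b)/2


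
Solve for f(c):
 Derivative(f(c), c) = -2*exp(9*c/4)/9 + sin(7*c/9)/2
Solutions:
 f(c) = C1 - 8*exp(9*c/4)/81 - 9*cos(7*c/9)/14


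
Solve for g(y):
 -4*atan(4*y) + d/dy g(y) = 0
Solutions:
 g(y) = C1 + 4*y*atan(4*y) - log(16*y^2 + 1)/2


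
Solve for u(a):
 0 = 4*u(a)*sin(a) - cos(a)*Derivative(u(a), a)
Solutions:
 u(a) = C1/cos(a)^4


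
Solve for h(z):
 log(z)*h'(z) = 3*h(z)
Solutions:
 h(z) = C1*exp(3*li(z))


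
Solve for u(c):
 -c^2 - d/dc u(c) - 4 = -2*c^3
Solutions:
 u(c) = C1 + c^4/2 - c^3/3 - 4*c


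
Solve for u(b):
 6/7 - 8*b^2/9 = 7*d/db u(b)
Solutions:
 u(b) = C1 - 8*b^3/189 + 6*b/49


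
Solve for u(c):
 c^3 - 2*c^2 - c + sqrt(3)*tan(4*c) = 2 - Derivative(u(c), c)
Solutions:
 u(c) = C1 - c^4/4 + 2*c^3/3 + c^2/2 + 2*c + sqrt(3)*log(cos(4*c))/4


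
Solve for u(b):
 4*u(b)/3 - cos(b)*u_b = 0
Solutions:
 u(b) = C1*(sin(b) + 1)^(2/3)/(sin(b) - 1)^(2/3)


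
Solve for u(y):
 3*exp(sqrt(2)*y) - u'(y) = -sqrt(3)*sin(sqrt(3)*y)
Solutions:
 u(y) = C1 + 3*sqrt(2)*exp(sqrt(2)*y)/2 - cos(sqrt(3)*y)


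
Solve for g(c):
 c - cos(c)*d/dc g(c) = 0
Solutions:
 g(c) = C1 + Integral(c/cos(c), c)


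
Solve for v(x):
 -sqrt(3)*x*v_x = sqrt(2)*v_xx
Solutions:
 v(x) = C1 + C2*erf(6^(1/4)*x/2)


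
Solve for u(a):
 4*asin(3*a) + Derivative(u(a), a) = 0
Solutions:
 u(a) = C1 - 4*a*asin(3*a) - 4*sqrt(1 - 9*a^2)/3


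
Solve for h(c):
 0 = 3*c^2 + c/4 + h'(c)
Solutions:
 h(c) = C1 - c^3 - c^2/8


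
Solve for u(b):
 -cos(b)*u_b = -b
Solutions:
 u(b) = C1 + Integral(b/cos(b), b)


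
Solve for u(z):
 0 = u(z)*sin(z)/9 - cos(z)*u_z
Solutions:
 u(z) = C1/cos(z)^(1/9)


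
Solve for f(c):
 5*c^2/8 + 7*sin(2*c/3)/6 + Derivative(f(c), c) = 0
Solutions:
 f(c) = C1 - 5*c^3/24 + 7*cos(2*c/3)/4


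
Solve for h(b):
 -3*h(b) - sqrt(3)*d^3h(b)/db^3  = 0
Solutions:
 h(b) = C3*exp(-3^(1/6)*b) + (C1*sin(3^(2/3)*b/2) + C2*cos(3^(2/3)*b/2))*exp(3^(1/6)*b/2)


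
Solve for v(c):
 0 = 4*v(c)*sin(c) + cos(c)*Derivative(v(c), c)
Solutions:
 v(c) = C1*cos(c)^4


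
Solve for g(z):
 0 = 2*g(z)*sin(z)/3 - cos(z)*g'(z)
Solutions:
 g(z) = C1/cos(z)^(2/3)


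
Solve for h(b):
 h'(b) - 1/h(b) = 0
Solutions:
 h(b) = -sqrt(C1 + 2*b)
 h(b) = sqrt(C1 + 2*b)


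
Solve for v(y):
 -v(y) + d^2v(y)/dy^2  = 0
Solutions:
 v(y) = C1*exp(-y) + C2*exp(y)


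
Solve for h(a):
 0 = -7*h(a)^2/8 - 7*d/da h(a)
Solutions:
 h(a) = 8/(C1 + a)


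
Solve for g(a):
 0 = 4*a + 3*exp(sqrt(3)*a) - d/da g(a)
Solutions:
 g(a) = C1 + 2*a^2 + sqrt(3)*exp(sqrt(3)*a)


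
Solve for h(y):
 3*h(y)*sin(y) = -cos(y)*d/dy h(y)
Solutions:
 h(y) = C1*cos(y)^3


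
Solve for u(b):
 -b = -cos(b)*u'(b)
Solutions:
 u(b) = C1 + Integral(b/cos(b), b)


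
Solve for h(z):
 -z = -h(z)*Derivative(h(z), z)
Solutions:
 h(z) = -sqrt(C1 + z^2)
 h(z) = sqrt(C1 + z^2)


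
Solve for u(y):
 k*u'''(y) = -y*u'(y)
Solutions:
 u(y) = C1 + Integral(C2*airyai(y*(-1/k)^(1/3)) + C3*airybi(y*(-1/k)^(1/3)), y)


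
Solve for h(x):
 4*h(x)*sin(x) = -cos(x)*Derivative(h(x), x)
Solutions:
 h(x) = C1*cos(x)^4


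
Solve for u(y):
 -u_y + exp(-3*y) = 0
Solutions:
 u(y) = C1 - exp(-3*y)/3


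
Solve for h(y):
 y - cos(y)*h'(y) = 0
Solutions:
 h(y) = C1 + Integral(y/cos(y), y)


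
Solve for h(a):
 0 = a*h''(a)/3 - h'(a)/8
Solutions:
 h(a) = C1 + C2*a^(11/8)


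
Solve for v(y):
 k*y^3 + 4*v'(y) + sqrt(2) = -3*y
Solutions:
 v(y) = C1 - k*y^4/16 - 3*y^2/8 - sqrt(2)*y/4


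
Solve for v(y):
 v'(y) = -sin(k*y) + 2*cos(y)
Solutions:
 v(y) = C1 + 2*sin(y) + cos(k*y)/k


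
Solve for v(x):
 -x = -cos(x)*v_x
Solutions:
 v(x) = C1 + Integral(x/cos(x), x)


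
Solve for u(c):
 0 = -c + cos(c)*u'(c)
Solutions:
 u(c) = C1 + Integral(c/cos(c), c)


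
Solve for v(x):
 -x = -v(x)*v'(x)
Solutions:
 v(x) = -sqrt(C1 + x^2)
 v(x) = sqrt(C1 + x^2)


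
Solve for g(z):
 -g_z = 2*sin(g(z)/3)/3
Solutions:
 2*z/3 + 3*log(cos(g(z)/3) - 1)/2 - 3*log(cos(g(z)/3) + 1)/2 = C1


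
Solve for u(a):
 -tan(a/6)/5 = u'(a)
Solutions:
 u(a) = C1 + 6*log(cos(a/6))/5


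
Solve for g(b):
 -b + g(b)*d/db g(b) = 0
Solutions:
 g(b) = -sqrt(C1 + b^2)
 g(b) = sqrt(C1 + b^2)


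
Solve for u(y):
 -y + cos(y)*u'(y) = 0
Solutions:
 u(y) = C1 + Integral(y/cos(y), y)


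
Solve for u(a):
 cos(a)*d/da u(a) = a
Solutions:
 u(a) = C1 + Integral(a/cos(a), a)


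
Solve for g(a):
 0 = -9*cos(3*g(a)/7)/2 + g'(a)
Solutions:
 -9*a/2 - 7*log(sin(3*g(a)/7) - 1)/6 + 7*log(sin(3*g(a)/7) + 1)/6 = C1


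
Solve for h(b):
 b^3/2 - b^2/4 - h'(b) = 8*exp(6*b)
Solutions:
 h(b) = C1 + b^4/8 - b^3/12 - 4*exp(6*b)/3


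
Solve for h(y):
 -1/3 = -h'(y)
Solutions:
 h(y) = C1 + y/3


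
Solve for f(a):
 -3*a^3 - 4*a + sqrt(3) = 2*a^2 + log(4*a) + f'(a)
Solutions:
 f(a) = C1 - 3*a^4/4 - 2*a^3/3 - 2*a^2 - a*log(a) - a*log(4) + a + sqrt(3)*a


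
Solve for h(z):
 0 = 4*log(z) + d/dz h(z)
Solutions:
 h(z) = C1 - 4*z*log(z) + 4*z


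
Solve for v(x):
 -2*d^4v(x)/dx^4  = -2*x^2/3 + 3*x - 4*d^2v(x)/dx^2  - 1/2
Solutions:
 v(x) = C1 + C2*x + C3*exp(-sqrt(2)*x) + C4*exp(sqrt(2)*x) - x^4/72 + x^3/8 - 7*x^2/48


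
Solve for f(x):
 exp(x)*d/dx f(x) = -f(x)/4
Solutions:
 f(x) = C1*exp(exp(-x)/4)


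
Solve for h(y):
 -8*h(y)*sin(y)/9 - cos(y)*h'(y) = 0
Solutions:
 h(y) = C1*cos(y)^(8/9)


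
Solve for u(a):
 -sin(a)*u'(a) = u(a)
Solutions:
 u(a) = C1*sqrt(cos(a) + 1)/sqrt(cos(a) - 1)


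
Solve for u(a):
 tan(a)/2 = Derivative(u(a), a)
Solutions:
 u(a) = C1 - log(cos(a))/2


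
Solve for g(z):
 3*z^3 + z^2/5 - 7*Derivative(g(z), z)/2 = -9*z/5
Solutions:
 g(z) = C1 + 3*z^4/14 + 2*z^3/105 + 9*z^2/35


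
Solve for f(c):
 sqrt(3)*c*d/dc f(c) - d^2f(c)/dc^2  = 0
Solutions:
 f(c) = C1 + C2*erfi(sqrt(2)*3^(1/4)*c/2)


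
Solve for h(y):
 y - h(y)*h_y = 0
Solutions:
 h(y) = -sqrt(C1 + y^2)
 h(y) = sqrt(C1 + y^2)


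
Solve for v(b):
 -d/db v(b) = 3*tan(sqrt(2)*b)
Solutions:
 v(b) = C1 + 3*sqrt(2)*log(cos(sqrt(2)*b))/2


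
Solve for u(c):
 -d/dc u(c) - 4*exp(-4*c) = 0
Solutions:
 u(c) = C1 + exp(-4*c)


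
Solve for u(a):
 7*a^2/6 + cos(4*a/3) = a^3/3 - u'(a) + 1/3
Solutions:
 u(a) = C1 + a^4/12 - 7*a^3/18 + a/3 - 3*sin(4*a/3)/4


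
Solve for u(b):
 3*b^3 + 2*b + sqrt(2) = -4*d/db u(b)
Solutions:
 u(b) = C1 - 3*b^4/16 - b^2/4 - sqrt(2)*b/4


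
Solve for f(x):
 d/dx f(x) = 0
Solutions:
 f(x) = C1


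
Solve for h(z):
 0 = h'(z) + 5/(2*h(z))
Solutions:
 h(z) = -sqrt(C1 - 5*z)
 h(z) = sqrt(C1 - 5*z)


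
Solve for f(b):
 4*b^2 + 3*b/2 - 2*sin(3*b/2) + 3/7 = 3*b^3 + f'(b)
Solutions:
 f(b) = C1 - 3*b^4/4 + 4*b^3/3 + 3*b^2/4 + 3*b/7 + 4*cos(3*b/2)/3


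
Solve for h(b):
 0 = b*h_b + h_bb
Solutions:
 h(b) = C1 + C2*erf(sqrt(2)*b/2)


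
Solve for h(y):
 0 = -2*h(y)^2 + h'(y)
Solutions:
 h(y) = -1/(C1 + 2*y)


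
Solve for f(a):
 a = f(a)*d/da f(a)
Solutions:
 f(a) = -sqrt(C1 + a^2)
 f(a) = sqrt(C1 + a^2)


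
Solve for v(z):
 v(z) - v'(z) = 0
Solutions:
 v(z) = C1*exp(z)


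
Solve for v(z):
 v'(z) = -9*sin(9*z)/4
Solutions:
 v(z) = C1 + cos(9*z)/4


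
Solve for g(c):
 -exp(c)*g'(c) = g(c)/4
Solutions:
 g(c) = C1*exp(exp(-c)/4)


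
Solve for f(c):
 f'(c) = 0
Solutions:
 f(c) = C1


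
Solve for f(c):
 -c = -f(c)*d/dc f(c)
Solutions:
 f(c) = -sqrt(C1 + c^2)
 f(c) = sqrt(C1 + c^2)


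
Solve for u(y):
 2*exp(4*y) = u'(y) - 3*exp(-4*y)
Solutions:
 u(y) = C1 + exp(4*y)/2 - 3*exp(-4*y)/4


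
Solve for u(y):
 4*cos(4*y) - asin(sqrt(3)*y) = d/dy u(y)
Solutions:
 u(y) = C1 - y*asin(sqrt(3)*y) - sqrt(3)*sqrt(1 - 3*y^2)/3 + sin(4*y)


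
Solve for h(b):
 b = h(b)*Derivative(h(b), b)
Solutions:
 h(b) = -sqrt(C1 + b^2)
 h(b) = sqrt(C1 + b^2)


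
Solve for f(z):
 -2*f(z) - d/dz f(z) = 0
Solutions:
 f(z) = C1*exp(-2*z)


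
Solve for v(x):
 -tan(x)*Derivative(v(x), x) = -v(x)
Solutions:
 v(x) = C1*sin(x)


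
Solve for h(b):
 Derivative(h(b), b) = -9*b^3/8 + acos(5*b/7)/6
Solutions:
 h(b) = C1 - 9*b^4/32 + b*acos(5*b/7)/6 - sqrt(49 - 25*b^2)/30


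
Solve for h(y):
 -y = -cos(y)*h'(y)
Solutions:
 h(y) = C1 + Integral(y/cos(y), y)


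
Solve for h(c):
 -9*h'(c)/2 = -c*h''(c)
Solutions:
 h(c) = C1 + C2*c^(11/2)


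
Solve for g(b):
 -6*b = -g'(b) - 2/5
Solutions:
 g(b) = C1 + 3*b^2 - 2*b/5


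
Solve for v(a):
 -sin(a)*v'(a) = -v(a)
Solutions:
 v(a) = C1*sqrt(cos(a) - 1)/sqrt(cos(a) + 1)


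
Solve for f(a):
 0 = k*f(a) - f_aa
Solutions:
 f(a) = C1*exp(-a*sqrt(k)) + C2*exp(a*sqrt(k))


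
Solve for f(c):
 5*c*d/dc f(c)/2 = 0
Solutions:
 f(c) = C1


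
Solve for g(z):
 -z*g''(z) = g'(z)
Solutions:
 g(z) = C1 + C2*log(z)


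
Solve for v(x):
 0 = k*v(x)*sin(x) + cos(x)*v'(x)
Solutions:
 v(x) = C1*exp(k*log(cos(x)))


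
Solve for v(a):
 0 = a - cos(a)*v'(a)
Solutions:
 v(a) = C1 + Integral(a/cos(a), a)


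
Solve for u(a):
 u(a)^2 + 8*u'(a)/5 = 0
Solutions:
 u(a) = 8/(C1 + 5*a)


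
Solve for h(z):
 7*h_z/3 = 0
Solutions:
 h(z) = C1


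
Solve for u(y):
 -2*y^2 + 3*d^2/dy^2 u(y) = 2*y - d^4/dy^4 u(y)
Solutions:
 u(y) = C1 + C2*y + C3*sin(sqrt(3)*y) + C4*cos(sqrt(3)*y) + y^4/18 + y^3/9 - 2*y^2/9


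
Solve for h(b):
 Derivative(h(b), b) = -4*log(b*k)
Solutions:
 h(b) = C1 - 4*b*log(b*k) + 4*b


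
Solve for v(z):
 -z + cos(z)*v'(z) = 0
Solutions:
 v(z) = C1 + Integral(z/cos(z), z)


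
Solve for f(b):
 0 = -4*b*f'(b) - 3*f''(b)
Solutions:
 f(b) = C1 + C2*erf(sqrt(6)*b/3)


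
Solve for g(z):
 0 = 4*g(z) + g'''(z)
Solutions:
 g(z) = C3*exp(-2^(2/3)*z) + (C1*sin(2^(2/3)*sqrt(3)*z/2) + C2*cos(2^(2/3)*sqrt(3)*z/2))*exp(2^(2/3)*z/2)


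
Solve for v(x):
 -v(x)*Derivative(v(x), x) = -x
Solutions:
 v(x) = -sqrt(C1 + x^2)
 v(x) = sqrt(C1 + x^2)


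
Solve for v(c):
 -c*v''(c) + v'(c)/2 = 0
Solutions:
 v(c) = C1 + C2*c^(3/2)


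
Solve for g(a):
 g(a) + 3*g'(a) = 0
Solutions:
 g(a) = C1*exp(-a/3)


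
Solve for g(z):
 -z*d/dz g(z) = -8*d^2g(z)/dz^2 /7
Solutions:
 g(z) = C1 + C2*erfi(sqrt(7)*z/4)


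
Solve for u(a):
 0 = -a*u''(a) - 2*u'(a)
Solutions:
 u(a) = C1 + C2/a


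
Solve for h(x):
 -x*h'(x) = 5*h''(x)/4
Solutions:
 h(x) = C1 + C2*erf(sqrt(10)*x/5)


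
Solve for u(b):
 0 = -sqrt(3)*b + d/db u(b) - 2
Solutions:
 u(b) = C1 + sqrt(3)*b^2/2 + 2*b


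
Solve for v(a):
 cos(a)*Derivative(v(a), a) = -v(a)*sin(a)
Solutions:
 v(a) = C1*cos(a)


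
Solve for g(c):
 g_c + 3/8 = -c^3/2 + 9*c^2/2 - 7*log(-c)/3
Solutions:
 g(c) = C1 - c^4/8 + 3*c^3/2 - 7*c*log(-c)/3 + 47*c/24


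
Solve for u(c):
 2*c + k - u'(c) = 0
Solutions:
 u(c) = C1 + c^2 + c*k


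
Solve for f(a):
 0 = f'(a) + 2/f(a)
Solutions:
 f(a) = -sqrt(C1 - 4*a)
 f(a) = sqrt(C1 - 4*a)


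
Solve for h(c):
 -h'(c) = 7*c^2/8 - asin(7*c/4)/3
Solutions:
 h(c) = C1 - 7*c^3/24 + c*asin(7*c/4)/3 + sqrt(16 - 49*c^2)/21


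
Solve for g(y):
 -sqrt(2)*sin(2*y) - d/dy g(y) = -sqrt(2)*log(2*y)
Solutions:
 g(y) = C1 + sqrt(2)*y*(log(y) - 1) + sqrt(2)*y*log(2) + sqrt(2)*cos(2*y)/2


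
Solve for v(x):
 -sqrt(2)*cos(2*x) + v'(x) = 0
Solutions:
 v(x) = C1 + sqrt(2)*sin(2*x)/2


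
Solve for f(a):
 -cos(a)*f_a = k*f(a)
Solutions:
 f(a) = C1*exp(k*(log(sin(a) - 1) - log(sin(a) + 1))/2)


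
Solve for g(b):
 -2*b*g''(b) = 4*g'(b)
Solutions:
 g(b) = C1 + C2/b


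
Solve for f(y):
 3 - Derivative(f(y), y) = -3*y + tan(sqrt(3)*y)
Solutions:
 f(y) = C1 + 3*y^2/2 + 3*y + sqrt(3)*log(cos(sqrt(3)*y))/3


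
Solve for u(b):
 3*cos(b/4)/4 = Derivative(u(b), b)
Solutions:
 u(b) = C1 + 3*sin(b/4)


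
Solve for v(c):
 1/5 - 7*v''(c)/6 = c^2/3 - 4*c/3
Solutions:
 v(c) = C1 + C2*c - c^4/42 + 4*c^3/21 + 3*c^2/35


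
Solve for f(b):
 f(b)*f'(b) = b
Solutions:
 f(b) = -sqrt(C1 + b^2)
 f(b) = sqrt(C1 + b^2)


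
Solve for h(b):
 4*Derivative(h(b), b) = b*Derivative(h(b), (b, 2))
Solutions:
 h(b) = C1 + C2*b^5


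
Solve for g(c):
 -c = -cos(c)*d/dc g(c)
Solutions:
 g(c) = C1 + Integral(c/cos(c), c)


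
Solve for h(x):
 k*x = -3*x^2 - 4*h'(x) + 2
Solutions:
 h(x) = C1 - k*x^2/8 - x^3/4 + x/2


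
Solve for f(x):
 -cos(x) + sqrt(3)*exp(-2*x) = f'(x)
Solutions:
 f(x) = C1 - sin(x) - sqrt(3)*exp(-2*x)/2


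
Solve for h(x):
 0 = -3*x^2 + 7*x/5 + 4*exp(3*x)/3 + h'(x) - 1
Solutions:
 h(x) = C1 + x^3 - 7*x^2/10 + x - 4*exp(3*x)/9


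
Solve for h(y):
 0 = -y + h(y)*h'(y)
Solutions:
 h(y) = -sqrt(C1 + y^2)
 h(y) = sqrt(C1 + y^2)


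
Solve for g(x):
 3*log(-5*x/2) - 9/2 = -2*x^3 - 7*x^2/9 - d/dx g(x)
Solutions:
 g(x) = C1 - x^4/2 - 7*x^3/27 - 3*x*log(-x) + x*(-3*log(5) + 3*log(2) + 15/2)


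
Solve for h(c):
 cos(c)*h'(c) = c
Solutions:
 h(c) = C1 + Integral(c/cos(c), c)


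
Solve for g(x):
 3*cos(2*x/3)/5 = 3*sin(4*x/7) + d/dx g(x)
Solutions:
 g(x) = C1 + 9*sin(2*x/3)/10 + 21*cos(4*x/7)/4


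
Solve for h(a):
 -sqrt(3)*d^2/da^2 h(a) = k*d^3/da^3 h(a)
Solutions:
 h(a) = C1 + C2*a + C3*exp(-sqrt(3)*a/k)


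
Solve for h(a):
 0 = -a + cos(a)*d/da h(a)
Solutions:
 h(a) = C1 + Integral(a/cos(a), a)


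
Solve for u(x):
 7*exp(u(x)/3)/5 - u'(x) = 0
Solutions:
 u(x) = 3*log(-1/(C1 + 7*x)) + 3*log(15)


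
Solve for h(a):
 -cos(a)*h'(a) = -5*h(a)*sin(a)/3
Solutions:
 h(a) = C1/cos(a)^(5/3)


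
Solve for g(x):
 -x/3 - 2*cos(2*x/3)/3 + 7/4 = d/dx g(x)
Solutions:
 g(x) = C1 - x^2/6 + 7*x/4 - sin(2*x/3)


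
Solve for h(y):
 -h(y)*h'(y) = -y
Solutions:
 h(y) = -sqrt(C1 + y^2)
 h(y) = sqrt(C1 + y^2)


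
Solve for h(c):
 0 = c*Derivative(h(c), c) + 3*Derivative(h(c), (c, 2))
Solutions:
 h(c) = C1 + C2*erf(sqrt(6)*c/6)


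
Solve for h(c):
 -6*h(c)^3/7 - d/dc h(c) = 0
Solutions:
 h(c) = -sqrt(14)*sqrt(-1/(C1 - 6*c))/2
 h(c) = sqrt(14)*sqrt(-1/(C1 - 6*c))/2


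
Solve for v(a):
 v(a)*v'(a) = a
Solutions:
 v(a) = -sqrt(C1 + a^2)
 v(a) = sqrt(C1 + a^2)


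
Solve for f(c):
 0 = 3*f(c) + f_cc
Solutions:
 f(c) = C1*sin(sqrt(3)*c) + C2*cos(sqrt(3)*c)


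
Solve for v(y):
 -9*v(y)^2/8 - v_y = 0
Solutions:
 v(y) = 8/(C1 + 9*y)


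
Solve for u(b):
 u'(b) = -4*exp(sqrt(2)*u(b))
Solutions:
 u(b) = sqrt(2)*(2*log(1/(C1 + 4*b)) - log(2))/4


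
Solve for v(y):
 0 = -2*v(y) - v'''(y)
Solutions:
 v(y) = C3*exp(-2^(1/3)*y) + (C1*sin(2^(1/3)*sqrt(3)*y/2) + C2*cos(2^(1/3)*sqrt(3)*y/2))*exp(2^(1/3)*y/2)


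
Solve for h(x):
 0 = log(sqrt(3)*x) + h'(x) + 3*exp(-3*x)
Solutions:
 h(x) = C1 - x*log(x) + x*(1 - log(3)/2) + exp(-3*x)


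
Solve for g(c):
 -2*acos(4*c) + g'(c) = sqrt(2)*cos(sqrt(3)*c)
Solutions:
 g(c) = C1 + 2*c*acos(4*c) - sqrt(1 - 16*c^2)/2 + sqrt(6)*sin(sqrt(3)*c)/3


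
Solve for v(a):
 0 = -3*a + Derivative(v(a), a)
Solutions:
 v(a) = C1 + 3*a^2/2


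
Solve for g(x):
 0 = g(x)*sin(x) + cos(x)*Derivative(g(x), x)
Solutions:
 g(x) = C1*cos(x)


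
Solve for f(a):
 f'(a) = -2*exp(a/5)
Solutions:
 f(a) = C1 - 10*exp(a/5)


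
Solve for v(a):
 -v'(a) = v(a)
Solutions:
 v(a) = C1*exp(-a)


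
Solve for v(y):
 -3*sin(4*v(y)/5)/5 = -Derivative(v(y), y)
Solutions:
 -3*y/5 + 5*log(cos(4*v(y)/5) - 1)/8 - 5*log(cos(4*v(y)/5) + 1)/8 = C1


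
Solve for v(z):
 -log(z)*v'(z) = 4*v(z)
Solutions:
 v(z) = C1*exp(-4*li(z))


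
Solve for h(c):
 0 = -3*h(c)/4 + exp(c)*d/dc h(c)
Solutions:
 h(c) = C1*exp(-3*exp(-c)/4)


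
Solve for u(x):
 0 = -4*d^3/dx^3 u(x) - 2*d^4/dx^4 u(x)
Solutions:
 u(x) = C1 + C2*x + C3*x^2 + C4*exp(-2*x)


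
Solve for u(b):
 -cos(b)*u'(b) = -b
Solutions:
 u(b) = C1 + Integral(b/cos(b), b)


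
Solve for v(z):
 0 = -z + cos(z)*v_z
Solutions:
 v(z) = C1 + Integral(z/cos(z), z)


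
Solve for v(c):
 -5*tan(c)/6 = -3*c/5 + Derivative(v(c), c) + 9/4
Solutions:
 v(c) = C1 + 3*c^2/10 - 9*c/4 + 5*log(cos(c))/6


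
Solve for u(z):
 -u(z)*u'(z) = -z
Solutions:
 u(z) = -sqrt(C1 + z^2)
 u(z) = sqrt(C1 + z^2)


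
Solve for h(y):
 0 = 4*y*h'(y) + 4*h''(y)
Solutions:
 h(y) = C1 + C2*erf(sqrt(2)*y/2)


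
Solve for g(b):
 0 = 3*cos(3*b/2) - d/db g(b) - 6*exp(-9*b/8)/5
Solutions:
 g(b) = C1 + 2*sin(3*b/2) + 16*exp(-9*b/8)/15


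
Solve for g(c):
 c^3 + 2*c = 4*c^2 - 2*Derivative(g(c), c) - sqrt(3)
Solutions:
 g(c) = C1 - c^4/8 + 2*c^3/3 - c^2/2 - sqrt(3)*c/2


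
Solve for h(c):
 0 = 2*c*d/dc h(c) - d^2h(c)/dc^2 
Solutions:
 h(c) = C1 + C2*erfi(c)


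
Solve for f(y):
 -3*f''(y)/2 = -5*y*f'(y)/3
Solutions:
 f(y) = C1 + C2*erfi(sqrt(5)*y/3)


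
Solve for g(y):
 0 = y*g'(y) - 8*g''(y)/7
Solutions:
 g(y) = C1 + C2*erfi(sqrt(7)*y/4)


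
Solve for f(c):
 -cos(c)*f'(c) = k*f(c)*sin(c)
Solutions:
 f(c) = C1*exp(k*log(cos(c)))


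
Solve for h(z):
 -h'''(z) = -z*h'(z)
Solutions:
 h(z) = C1 + Integral(C2*airyai(z) + C3*airybi(z), z)


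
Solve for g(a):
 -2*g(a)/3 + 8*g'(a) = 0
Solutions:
 g(a) = C1*exp(a/12)


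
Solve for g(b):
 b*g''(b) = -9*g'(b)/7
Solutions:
 g(b) = C1 + C2/b^(2/7)


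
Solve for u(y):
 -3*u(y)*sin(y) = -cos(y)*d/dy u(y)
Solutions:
 u(y) = C1/cos(y)^3


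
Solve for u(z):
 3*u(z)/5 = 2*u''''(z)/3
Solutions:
 u(z) = C1*exp(-10^(3/4)*sqrt(3)*z/10) + C2*exp(10^(3/4)*sqrt(3)*z/10) + C3*sin(10^(3/4)*sqrt(3)*z/10) + C4*cos(10^(3/4)*sqrt(3)*z/10)


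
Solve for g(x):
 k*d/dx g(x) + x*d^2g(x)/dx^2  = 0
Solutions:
 g(x) = C1 + x^(1 - re(k))*(C2*sin(log(x)*Abs(im(k))) + C3*cos(log(x)*im(k)))


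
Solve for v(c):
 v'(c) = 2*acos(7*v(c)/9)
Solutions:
 Integral(1/acos(7*_y/9), (_y, v(c))) = C1 + 2*c


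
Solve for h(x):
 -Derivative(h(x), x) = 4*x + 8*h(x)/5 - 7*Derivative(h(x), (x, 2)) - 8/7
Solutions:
 h(x) = C1*exp(x*(5 - sqrt(1145))/70) + C2*exp(x*(5 + sqrt(1145))/70) - 5*x/2 + 255/112


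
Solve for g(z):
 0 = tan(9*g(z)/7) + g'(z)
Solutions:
 g(z) = -7*asin(C1*exp(-9*z/7))/9 + 7*pi/9
 g(z) = 7*asin(C1*exp(-9*z/7))/9


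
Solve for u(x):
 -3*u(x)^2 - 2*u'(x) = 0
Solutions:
 u(x) = 2/(C1 + 3*x)


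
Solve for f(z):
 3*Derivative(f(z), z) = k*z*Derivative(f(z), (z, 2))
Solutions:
 f(z) = C1 + z^(((re(k) + 3)*re(k) + im(k)^2)/(re(k)^2 + im(k)^2))*(C2*sin(3*log(z)*Abs(im(k))/(re(k)^2 + im(k)^2)) + C3*cos(3*log(z)*im(k)/(re(k)^2 + im(k)^2)))


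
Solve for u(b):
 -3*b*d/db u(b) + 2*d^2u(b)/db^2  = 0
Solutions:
 u(b) = C1 + C2*erfi(sqrt(3)*b/2)


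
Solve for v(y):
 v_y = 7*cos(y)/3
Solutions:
 v(y) = C1 + 7*sin(y)/3


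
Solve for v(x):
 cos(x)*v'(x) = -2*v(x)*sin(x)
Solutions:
 v(x) = C1*cos(x)^2


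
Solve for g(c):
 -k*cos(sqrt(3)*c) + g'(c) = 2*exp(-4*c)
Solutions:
 g(c) = C1 + sqrt(3)*k*sin(sqrt(3)*c)/3 - exp(-4*c)/2


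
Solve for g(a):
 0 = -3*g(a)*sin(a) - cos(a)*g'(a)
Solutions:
 g(a) = C1*cos(a)^3


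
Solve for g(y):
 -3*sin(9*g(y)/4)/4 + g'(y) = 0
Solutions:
 -3*y/4 + 2*log(cos(9*g(y)/4) - 1)/9 - 2*log(cos(9*g(y)/4) + 1)/9 = C1


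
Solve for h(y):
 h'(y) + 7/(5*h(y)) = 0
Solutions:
 h(y) = -sqrt(C1 - 70*y)/5
 h(y) = sqrt(C1 - 70*y)/5


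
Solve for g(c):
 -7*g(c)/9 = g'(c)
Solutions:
 g(c) = C1*exp(-7*c/9)


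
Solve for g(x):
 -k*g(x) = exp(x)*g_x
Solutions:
 g(x) = C1*exp(k*exp(-x))


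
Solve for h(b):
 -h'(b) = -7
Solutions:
 h(b) = C1 + 7*b


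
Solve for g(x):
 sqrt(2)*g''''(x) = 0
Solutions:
 g(x) = C1 + C2*x + C3*x^2 + C4*x^3


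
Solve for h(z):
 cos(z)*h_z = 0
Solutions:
 h(z) = C1


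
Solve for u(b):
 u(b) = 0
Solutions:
 u(b) = 0


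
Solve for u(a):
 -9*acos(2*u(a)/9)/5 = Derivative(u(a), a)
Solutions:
 Integral(1/acos(2*_y/9), (_y, u(a))) = C1 - 9*a/5


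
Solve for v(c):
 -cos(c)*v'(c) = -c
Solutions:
 v(c) = C1 + Integral(c/cos(c), c)


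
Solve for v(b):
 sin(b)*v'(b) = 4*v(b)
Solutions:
 v(b) = C1*(cos(b)^2 - 2*cos(b) + 1)/(cos(b)^2 + 2*cos(b) + 1)


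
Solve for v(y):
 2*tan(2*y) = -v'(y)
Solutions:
 v(y) = C1 + log(cos(2*y))


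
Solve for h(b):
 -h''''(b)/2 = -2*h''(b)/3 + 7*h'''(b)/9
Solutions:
 h(b) = C1 + C2*b + C3*exp(b*(-7 + sqrt(157))/9) + C4*exp(-b*(7 + sqrt(157))/9)


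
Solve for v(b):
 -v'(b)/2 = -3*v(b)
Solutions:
 v(b) = C1*exp(6*b)


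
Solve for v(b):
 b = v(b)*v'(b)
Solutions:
 v(b) = -sqrt(C1 + b^2)
 v(b) = sqrt(C1 + b^2)


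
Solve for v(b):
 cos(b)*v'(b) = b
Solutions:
 v(b) = C1 + Integral(b/cos(b), b)


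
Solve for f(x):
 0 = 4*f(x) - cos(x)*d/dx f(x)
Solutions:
 f(x) = C1*(sin(x)^2 + 2*sin(x) + 1)/(sin(x)^2 - 2*sin(x) + 1)


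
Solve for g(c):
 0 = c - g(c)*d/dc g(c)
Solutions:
 g(c) = -sqrt(C1 + c^2)
 g(c) = sqrt(C1 + c^2)


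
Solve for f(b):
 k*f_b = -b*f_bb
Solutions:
 f(b) = C1 + b^(1 - re(k))*(C2*sin(log(b)*Abs(im(k))) + C3*cos(log(b)*im(k)))


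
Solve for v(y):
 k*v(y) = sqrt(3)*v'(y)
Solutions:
 v(y) = C1*exp(sqrt(3)*k*y/3)


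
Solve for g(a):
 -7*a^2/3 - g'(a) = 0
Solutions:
 g(a) = C1 - 7*a^3/9


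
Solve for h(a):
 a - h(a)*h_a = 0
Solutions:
 h(a) = -sqrt(C1 + a^2)
 h(a) = sqrt(C1 + a^2)


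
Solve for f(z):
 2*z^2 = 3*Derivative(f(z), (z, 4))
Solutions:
 f(z) = C1 + C2*z + C3*z^2 + C4*z^3 + z^6/540


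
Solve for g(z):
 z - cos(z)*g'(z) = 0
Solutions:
 g(z) = C1 + Integral(z/cos(z), z)


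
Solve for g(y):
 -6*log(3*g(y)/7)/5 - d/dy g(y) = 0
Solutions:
 5*Integral(1/(log(_y) - log(7) + log(3)), (_y, g(y)))/6 = C1 - y


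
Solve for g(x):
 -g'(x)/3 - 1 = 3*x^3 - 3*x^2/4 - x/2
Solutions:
 g(x) = C1 - 9*x^4/4 + 3*x^3/4 + 3*x^2/4 - 3*x


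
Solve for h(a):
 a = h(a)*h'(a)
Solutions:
 h(a) = -sqrt(C1 + a^2)
 h(a) = sqrt(C1 + a^2)


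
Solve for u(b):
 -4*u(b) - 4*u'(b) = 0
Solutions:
 u(b) = C1*exp(-b)


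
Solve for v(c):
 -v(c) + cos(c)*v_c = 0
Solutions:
 v(c) = C1*sqrt(sin(c) + 1)/sqrt(sin(c) - 1)


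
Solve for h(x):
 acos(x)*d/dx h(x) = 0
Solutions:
 h(x) = C1


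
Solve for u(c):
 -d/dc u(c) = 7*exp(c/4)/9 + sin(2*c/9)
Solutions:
 u(c) = C1 - 28*exp(c/4)/9 + 9*cos(2*c/9)/2


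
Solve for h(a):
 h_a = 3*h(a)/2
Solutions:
 h(a) = C1*exp(3*a/2)


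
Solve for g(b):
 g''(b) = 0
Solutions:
 g(b) = C1 + C2*b


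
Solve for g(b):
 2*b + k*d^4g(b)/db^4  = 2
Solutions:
 g(b) = C1 + C2*b + C3*b^2 + C4*b^3 - b^5/(60*k) + b^4/(12*k)


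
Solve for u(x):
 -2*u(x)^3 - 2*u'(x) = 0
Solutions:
 u(x) = -sqrt(2)*sqrt(-1/(C1 - x))/2
 u(x) = sqrt(2)*sqrt(-1/(C1 - x))/2


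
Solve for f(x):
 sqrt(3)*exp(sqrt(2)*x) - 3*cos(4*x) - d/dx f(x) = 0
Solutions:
 f(x) = C1 + sqrt(6)*exp(sqrt(2)*x)/2 - 3*sin(4*x)/4


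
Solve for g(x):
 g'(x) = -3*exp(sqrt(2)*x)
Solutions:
 g(x) = C1 - 3*sqrt(2)*exp(sqrt(2)*x)/2


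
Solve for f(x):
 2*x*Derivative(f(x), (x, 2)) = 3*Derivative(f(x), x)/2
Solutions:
 f(x) = C1 + C2*x^(7/4)


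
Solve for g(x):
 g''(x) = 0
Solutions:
 g(x) = C1 + C2*x


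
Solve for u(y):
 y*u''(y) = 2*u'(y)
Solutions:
 u(y) = C1 + C2*y^3


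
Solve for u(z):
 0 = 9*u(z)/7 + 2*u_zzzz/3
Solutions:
 u(z) = (C1*sin(2^(1/4)*21^(3/4)*z/14) + C2*cos(2^(1/4)*21^(3/4)*z/14))*exp(-2^(1/4)*21^(3/4)*z/14) + (C3*sin(2^(1/4)*21^(3/4)*z/14) + C4*cos(2^(1/4)*21^(3/4)*z/14))*exp(2^(1/4)*21^(3/4)*z/14)


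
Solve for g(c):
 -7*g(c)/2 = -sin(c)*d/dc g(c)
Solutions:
 g(c) = C1*(cos(c) - 1)^(7/4)/(cos(c) + 1)^(7/4)


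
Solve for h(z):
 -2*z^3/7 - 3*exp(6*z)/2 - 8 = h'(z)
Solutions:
 h(z) = C1 - z^4/14 - 8*z - exp(6*z)/4


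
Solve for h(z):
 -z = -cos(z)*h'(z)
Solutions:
 h(z) = C1 + Integral(z/cos(z), z)


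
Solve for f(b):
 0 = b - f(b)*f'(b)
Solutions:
 f(b) = -sqrt(C1 + b^2)
 f(b) = sqrt(C1 + b^2)


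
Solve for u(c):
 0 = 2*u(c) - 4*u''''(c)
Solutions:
 u(c) = C1*exp(-2^(3/4)*c/2) + C2*exp(2^(3/4)*c/2) + C3*sin(2^(3/4)*c/2) + C4*cos(2^(3/4)*c/2)


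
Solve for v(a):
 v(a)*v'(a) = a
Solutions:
 v(a) = -sqrt(C1 + a^2)
 v(a) = sqrt(C1 + a^2)


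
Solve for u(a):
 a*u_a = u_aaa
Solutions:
 u(a) = C1 + Integral(C2*airyai(a) + C3*airybi(a), a)


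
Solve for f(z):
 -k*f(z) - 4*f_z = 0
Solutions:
 f(z) = C1*exp(-k*z/4)


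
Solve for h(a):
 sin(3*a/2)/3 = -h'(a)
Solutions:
 h(a) = C1 + 2*cos(3*a/2)/9


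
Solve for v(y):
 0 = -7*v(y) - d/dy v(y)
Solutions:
 v(y) = C1*exp(-7*y)


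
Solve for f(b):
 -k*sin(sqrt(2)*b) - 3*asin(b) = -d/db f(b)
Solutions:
 f(b) = C1 + 3*b*asin(b) - sqrt(2)*k*cos(sqrt(2)*b)/2 + 3*sqrt(1 - b^2)


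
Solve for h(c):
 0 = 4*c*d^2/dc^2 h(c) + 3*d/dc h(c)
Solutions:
 h(c) = C1 + C2*c^(1/4)


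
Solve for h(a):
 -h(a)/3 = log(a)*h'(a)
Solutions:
 h(a) = C1*exp(-li(a)/3)


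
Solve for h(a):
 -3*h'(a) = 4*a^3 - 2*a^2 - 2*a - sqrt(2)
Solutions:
 h(a) = C1 - a^4/3 + 2*a^3/9 + a^2/3 + sqrt(2)*a/3


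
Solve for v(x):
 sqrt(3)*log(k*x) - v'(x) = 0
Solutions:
 v(x) = C1 + sqrt(3)*x*log(k*x) - sqrt(3)*x


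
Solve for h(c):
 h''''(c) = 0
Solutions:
 h(c) = C1 + C2*c + C3*c^2 + C4*c^3


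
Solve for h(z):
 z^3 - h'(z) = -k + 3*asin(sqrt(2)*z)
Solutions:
 h(z) = C1 + k*z + z^4/4 - 3*z*asin(sqrt(2)*z) - 3*sqrt(2)*sqrt(1 - 2*z^2)/2


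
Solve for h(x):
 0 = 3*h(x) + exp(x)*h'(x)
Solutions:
 h(x) = C1*exp(3*exp(-x))


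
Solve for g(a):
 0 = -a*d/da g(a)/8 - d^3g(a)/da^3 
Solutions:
 g(a) = C1 + Integral(C2*airyai(-a/2) + C3*airybi(-a/2), a)


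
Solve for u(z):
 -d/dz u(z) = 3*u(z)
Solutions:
 u(z) = C1*exp(-3*z)


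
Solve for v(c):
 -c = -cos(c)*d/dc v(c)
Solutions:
 v(c) = C1 + Integral(c/cos(c), c)


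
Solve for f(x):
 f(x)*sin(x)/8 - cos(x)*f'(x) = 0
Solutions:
 f(x) = C1/cos(x)^(1/8)


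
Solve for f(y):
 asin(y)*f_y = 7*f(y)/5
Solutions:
 f(y) = C1*exp(7*Integral(1/asin(y), y)/5)


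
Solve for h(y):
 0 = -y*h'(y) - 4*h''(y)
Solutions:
 h(y) = C1 + C2*erf(sqrt(2)*y/4)


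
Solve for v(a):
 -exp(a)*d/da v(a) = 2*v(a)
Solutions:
 v(a) = C1*exp(2*exp(-a))


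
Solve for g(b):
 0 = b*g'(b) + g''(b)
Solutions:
 g(b) = C1 + C2*erf(sqrt(2)*b/2)


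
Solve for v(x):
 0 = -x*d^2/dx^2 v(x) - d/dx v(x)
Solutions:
 v(x) = C1 + C2*log(x)


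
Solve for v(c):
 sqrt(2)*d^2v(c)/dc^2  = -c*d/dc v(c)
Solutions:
 v(c) = C1 + C2*erf(2^(1/4)*c/2)


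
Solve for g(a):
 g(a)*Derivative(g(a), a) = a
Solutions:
 g(a) = -sqrt(C1 + a^2)
 g(a) = sqrt(C1 + a^2)


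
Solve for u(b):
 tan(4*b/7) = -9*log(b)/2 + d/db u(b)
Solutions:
 u(b) = C1 + 9*b*log(b)/2 - 9*b/2 - 7*log(cos(4*b/7))/4


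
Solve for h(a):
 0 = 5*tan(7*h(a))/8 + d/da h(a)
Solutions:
 h(a) = -asin(C1*exp(-35*a/8))/7 + pi/7
 h(a) = asin(C1*exp(-35*a/8))/7


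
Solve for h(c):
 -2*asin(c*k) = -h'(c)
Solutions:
 h(c) = C1 + 2*Piecewise((c*asin(c*k) + sqrt(-c^2*k^2 + 1)/k, Ne(k, 0)), (0, True))


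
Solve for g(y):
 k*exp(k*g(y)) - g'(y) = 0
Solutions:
 g(y) = Piecewise((log(-1/(C1*k + k^2*y))/k, Ne(k, 0)), (nan, True))
 g(y) = Piecewise((C1 + k*y, Eq(k, 0)), (nan, True))


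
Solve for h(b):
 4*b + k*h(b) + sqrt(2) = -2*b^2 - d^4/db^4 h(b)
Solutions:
 h(b) = C1*exp(-b*(-k)^(1/4)) + C2*exp(b*(-k)^(1/4)) + C3*exp(-I*b*(-k)^(1/4)) + C4*exp(I*b*(-k)^(1/4)) - 2*b^2/k - 4*b/k - sqrt(2)/k


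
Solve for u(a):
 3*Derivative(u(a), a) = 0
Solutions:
 u(a) = C1


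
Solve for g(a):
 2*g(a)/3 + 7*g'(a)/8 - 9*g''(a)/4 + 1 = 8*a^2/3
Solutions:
 g(a) = C1*exp(a*(7 - sqrt(433))/36) + C2*exp(a*(7 + sqrt(433))/36) + 4*a^2 - 21*a/2 + 1257/32


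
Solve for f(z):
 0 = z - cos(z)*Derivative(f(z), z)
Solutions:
 f(z) = C1 + Integral(z/cos(z), z)


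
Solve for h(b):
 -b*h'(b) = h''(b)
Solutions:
 h(b) = C1 + C2*erf(sqrt(2)*b/2)


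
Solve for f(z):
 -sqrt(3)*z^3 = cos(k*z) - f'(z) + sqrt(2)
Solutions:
 f(z) = C1 + sqrt(3)*z^4/4 + sqrt(2)*z + sin(k*z)/k


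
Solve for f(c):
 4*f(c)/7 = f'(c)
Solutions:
 f(c) = C1*exp(4*c/7)


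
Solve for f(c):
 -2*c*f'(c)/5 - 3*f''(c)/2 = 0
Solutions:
 f(c) = C1 + C2*erf(sqrt(30)*c/15)


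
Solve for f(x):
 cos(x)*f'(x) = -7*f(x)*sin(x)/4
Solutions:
 f(x) = C1*cos(x)^(7/4)


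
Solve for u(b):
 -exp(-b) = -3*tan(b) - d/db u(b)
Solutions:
 u(b) = C1 - 3*log(tan(b)^2 + 1)/2 - exp(-b)


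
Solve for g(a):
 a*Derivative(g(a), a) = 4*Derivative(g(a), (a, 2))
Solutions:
 g(a) = C1 + C2*erfi(sqrt(2)*a/4)


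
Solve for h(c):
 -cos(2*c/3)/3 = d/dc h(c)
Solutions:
 h(c) = C1 - sin(2*c/3)/2


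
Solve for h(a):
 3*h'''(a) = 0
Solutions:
 h(a) = C1 + C2*a + C3*a^2


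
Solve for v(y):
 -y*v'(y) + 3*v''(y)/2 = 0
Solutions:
 v(y) = C1 + C2*erfi(sqrt(3)*y/3)


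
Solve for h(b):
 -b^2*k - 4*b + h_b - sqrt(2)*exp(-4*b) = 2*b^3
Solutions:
 h(b) = C1 + b^4/2 + b^3*k/3 + 2*b^2 - sqrt(2)*exp(-4*b)/4


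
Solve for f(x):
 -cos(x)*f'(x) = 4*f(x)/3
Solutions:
 f(x) = C1*(sin(x) - 1)^(2/3)/(sin(x) + 1)^(2/3)


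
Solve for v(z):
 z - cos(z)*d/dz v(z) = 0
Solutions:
 v(z) = C1 + Integral(z/cos(z), z)


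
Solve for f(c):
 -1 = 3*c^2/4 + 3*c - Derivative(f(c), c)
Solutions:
 f(c) = C1 + c^3/4 + 3*c^2/2 + c


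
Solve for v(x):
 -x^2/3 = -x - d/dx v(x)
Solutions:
 v(x) = C1 + x^3/9 - x^2/2


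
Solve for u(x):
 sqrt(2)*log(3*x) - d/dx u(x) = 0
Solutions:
 u(x) = C1 + sqrt(2)*x*log(x) - sqrt(2)*x + sqrt(2)*x*log(3)


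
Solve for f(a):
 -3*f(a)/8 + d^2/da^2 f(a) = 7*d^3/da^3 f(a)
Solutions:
 f(a) = C1*exp(a*(8*2^(1/3)/(63*sqrt(3937) + 3953)^(1/3) + 8 + 2^(2/3)*(63*sqrt(3937) + 3953)^(1/3))/168)*sin(2^(1/3)*sqrt(3)*a*(-2^(1/3)*(63*sqrt(3937) + 3953)^(1/3) + 8/(63*sqrt(3937) + 3953)^(1/3))/168) + C2*exp(a*(8*2^(1/3)/(63*sqrt(3937) + 3953)^(1/3) + 8 + 2^(2/3)*(63*sqrt(3937) + 3953)^(1/3))/168)*cos(2^(1/3)*sqrt(3)*a*(-2^(1/3)*(63*sqrt(3937) + 3953)^(1/3) + 8/(63*sqrt(3937) + 3953)^(1/3))/168) + C3*exp(a*(-2^(2/3)*(63*sqrt(3937) + 3953)^(1/3) - 8*2^(1/3)/(63*sqrt(3937) + 3953)^(1/3) + 4)/84)


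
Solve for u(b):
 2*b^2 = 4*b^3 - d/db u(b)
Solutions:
 u(b) = C1 + b^4 - 2*b^3/3


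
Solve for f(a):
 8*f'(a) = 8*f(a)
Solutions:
 f(a) = C1*exp(a)


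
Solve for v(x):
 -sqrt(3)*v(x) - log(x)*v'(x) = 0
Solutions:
 v(x) = C1*exp(-sqrt(3)*li(x))


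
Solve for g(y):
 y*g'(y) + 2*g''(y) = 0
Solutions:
 g(y) = C1 + C2*erf(y/2)


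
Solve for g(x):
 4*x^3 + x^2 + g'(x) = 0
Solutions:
 g(x) = C1 - x^4 - x^3/3


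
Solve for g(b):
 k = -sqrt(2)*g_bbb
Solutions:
 g(b) = C1 + C2*b + C3*b^2 - sqrt(2)*b^3*k/12


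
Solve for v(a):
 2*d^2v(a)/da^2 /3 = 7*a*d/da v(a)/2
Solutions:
 v(a) = C1 + C2*erfi(sqrt(42)*a/4)


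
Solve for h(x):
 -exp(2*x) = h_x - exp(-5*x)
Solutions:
 h(x) = C1 - exp(2*x)/2 - exp(-5*x)/5


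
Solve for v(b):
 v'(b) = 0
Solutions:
 v(b) = C1


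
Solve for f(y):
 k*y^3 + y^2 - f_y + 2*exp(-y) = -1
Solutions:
 f(y) = C1 + k*y^4/4 + y^3/3 + y - 2*exp(-y)


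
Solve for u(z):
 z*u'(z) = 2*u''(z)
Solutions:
 u(z) = C1 + C2*erfi(z/2)


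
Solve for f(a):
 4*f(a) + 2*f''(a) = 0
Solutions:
 f(a) = C1*sin(sqrt(2)*a) + C2*cos(sqrt(2)*a)


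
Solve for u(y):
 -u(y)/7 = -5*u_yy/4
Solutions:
 u(y) = C1*exp(-2*sqrt(35)*y/35) + C2*exp(2*sqrt(35)*y/35)


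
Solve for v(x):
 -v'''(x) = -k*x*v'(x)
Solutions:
 v(x) = C1 + Integral(C2*airyai(k^(1/3)*x) + C3*airybi(k^(1/3)*x), x)


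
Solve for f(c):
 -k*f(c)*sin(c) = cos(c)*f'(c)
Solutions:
 f(c) = C1*exp(k*log(cos(c)))


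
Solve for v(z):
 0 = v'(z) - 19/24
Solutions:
 v(z) = C1 + 19*z/24


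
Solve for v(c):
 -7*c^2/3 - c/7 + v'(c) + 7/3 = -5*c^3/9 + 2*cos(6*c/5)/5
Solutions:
 v(c) = C1 - 5*c^4/36 + 7*c^3/9 + c^2/14 - 7*c/3 + sin(6*c/5)/3


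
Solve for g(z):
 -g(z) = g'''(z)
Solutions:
 g(z) = C3*exp(-z) + (C1*sin(sqrt(3)*z/2) + C2*cos(sqrt(3)*z/2))*exp(z/2)


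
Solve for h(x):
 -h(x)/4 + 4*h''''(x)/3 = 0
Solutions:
 h(x) = C1*exp(-3^(1/4)*x/2) + C2*exp(3^(1/4)*x/2) + C3*sin(3^(1/4)*x/2) + C4*cos(3^(1/4)*x/2)


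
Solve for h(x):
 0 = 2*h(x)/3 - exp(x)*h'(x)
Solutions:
 h(x) = C1*exp(-2*exp(-x)/3)


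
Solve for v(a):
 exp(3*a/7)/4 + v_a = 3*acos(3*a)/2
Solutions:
 v(a) = C1 + 3*a*acos(3*a)/2 - sqrt(1 - 9*a^2)/2 - 7*exp(3*a/7)/12


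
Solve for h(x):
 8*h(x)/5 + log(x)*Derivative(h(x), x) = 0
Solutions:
 h(x) = C1*exp(-8*li(x)/5)


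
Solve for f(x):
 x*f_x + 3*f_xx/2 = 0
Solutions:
 f(x) = C1 + C2*erf(sqrt(3)*x/3)


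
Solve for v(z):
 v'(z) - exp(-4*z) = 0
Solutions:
 v(z) = C1 - exp(-4*z)/4


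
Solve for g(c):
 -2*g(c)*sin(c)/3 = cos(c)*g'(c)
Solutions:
 g(c) = C1*cos(c)^(2/3)


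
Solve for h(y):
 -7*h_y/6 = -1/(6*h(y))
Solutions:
 h(y) = -sqrt(C1 + 14*y)/7
 h(y) = sqrt(C1 + 14*y)/7


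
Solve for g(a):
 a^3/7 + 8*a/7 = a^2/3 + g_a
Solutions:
 g(a) = C1 + a^4/28 - a^3/9 + 4*a^2/7


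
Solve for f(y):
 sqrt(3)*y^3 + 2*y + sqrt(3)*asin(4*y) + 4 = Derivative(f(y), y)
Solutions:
 f(y) = C1 + sqrt(3)*y^4/4 + y^2 + 4*y + sqrt(3)*(y*asin(4*y) + sqrt(1 - 16*y^2)/4)


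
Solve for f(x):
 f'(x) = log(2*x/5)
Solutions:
 f(x) = C1 + x*log(x) - x + x*log(2/5)


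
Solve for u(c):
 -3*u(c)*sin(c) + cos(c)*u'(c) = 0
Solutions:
 u(c) = C1/cos(c)^3


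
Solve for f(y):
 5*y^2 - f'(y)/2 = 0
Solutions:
 f(y) = C1 + 10*y^3/3


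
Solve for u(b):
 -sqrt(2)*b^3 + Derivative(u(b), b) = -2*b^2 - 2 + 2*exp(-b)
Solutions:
 u(b) = C1 + sqrt(2)*b^4/4 - 2*b^3/3 - 2*b - 2*exp(-b)


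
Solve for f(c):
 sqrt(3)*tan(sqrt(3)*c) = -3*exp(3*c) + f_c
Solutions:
 f(c) = C1 + exp(3*c) - log(cos(sqrt(3)*c))


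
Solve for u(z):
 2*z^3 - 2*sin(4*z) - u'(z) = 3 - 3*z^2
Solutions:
 u(z) = C1 + z^4/2 + z^3 - 3*z + cos(4*z)/2


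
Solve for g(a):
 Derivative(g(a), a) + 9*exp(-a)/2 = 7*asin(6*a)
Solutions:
 g(a) = C1 + 7*a*asin(6*a) + 7*sqrt(1 - 36*a^2)/6 + 9*exp(-a)/2


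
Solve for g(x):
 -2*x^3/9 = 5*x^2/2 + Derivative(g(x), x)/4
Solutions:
 g(x) = C1 - 2*x^4/9 - 10*x^3/3


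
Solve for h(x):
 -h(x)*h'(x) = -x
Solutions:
 h(x) = -sqrt(C1 + x^2)
 h(x) = sqrt(C1 + x^2)


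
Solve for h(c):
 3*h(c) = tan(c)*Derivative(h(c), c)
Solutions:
 h(c) = C1*sin(c)^3


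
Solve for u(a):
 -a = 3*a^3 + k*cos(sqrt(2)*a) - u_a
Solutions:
 u(a) = C1 + 3*a^4/4 + a^2/2 + sqrt(2)*k*sin(sqrt(2)*a)/2


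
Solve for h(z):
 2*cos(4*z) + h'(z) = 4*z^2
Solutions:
 h(z) = C1 + 4*z^3/3 - sin(4*z)/2


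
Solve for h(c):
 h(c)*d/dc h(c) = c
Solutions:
 h(c) = -sqrt(C1 + c^2)
 h(c) = sqrt(C1 + c^2)
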